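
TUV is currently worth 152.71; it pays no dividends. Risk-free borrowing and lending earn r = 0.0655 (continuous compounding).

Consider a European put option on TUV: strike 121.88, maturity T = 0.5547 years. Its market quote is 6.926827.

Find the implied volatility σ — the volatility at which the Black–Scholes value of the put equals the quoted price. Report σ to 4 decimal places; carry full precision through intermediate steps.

sigma = 0.4969

At σ = 0.4969 the Black–Scholes value reproduces the quote:
σ√T = 0.4969·√0.5547 = 0.370082
d₁ = (ln(S/K) + (r+σ²/2)T) / (σ√T) = (ln(152.71/121.88) + (0.0655+0.4969²/2)·0.5547) / 0.370082 = (0.225504 + 0.104813) / 0.370082 = 0.892551
d₂ = d₁ − σ√T = 0.892551 − 0.370082 = 0.522468
e^{−rT} = 0.964319
N(−d₁) = 0.186049,  N(−d₂) = 0.300672
V = K·e^{−rT}·N(−d₂) − S·N(−d₁) = 35.338364 − 28.411537 = 6.926827 (the observed quote) — the price is monotone increasing in volatility, hence this σ is the only solution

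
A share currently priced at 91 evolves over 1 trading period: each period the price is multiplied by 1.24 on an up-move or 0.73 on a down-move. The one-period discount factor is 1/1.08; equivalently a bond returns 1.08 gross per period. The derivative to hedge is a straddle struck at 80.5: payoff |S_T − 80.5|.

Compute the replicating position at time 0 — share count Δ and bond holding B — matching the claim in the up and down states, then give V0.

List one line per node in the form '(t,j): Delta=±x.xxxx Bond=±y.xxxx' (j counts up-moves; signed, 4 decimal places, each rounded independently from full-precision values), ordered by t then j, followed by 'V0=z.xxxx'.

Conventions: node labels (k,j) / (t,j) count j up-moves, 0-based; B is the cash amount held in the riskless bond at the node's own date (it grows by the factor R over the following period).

Since d<R<u, set p* = (R−d)/(u−d) = 0.6863; price each node as the discounted p*-expectation of its children.
At maturity the claim pays: V(1,0)=14.0700, V(1,1)=32.3400
Node (0,0) S=91.0000: V=(p*·32.3400+(1−p*)·14.0700)/1.08=24.6373; Δ=(32.3400−14.0700)/(112.8400−66.4300)=0.3937; B=V−Δ·S=-11.1863
Verification: the root portfolio costs Δ(0,0)·S0 + B(0,0) = 24.6373, matching V0.

(0,0): Delta=0.3937 Bond=-11.1863
V0=24.6373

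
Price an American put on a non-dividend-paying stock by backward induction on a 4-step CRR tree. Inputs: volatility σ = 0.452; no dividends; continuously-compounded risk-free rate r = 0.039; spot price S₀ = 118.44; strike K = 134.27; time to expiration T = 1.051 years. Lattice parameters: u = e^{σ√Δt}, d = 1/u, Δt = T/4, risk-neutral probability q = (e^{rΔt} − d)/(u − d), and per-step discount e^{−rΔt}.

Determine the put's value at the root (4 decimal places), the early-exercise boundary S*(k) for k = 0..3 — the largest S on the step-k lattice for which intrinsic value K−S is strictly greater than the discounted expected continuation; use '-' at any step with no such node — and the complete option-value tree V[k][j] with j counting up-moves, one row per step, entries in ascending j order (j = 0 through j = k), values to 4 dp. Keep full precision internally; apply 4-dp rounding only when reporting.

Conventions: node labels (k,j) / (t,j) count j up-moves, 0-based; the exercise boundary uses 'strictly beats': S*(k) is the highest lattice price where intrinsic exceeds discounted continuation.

price = 30.0352
boundary = - - 74.5167 93.9455
tree:
30.0352
43.2791 15.4249
59.7533 25.2365 4.4496
75.1640 40.3245 8.3927 0.0000
87.3877 59.7533 15.8300 0.0000 0.0000

Δt=0.26275, u=1.26073, d=0.79319, q=0.46436, disc=e^(-rΔt)=0.98981
k=4 terminal: V=max(K-S,0) → 87.3877 59.7533 15.8300 0.0000 0.0000
k=3: j=0 S=59.1060 intr=75.1640 cont=73.7951 V=75.1640[EX]; j=1 S=93.9455 intr=40.3245 cont=38.9556 V=40.3245[EX]; j=2 S=149.3209 intr=0.0000 cont=8.3927 V=8.3927[hold]; j=3 S=237.3369 intr=0.0000 cont=0.0000 V=0.0000[hold]  S*(3)=93.9455
k=2: j=0 S=74.5167 intr=59.7533 cont=58.3844 V=59.7533[EX]; j=1 S=118.4400 intr=15.8300 cont=25.2365 V=25.2365[hold]; j=2 S=188.2534 intr=0.0000 cont=4.4496 V=4.4496[hold]  S*(2)=74.5167
k=1: j=0 S=93.9455 intr=40.3245 cont=43.2791 V=43.2791[hold]; j=1 S=149.3209 intr=0.0000 cont=15.4249 V=15.4249[hold]  S*(1)=-
k=0: j=0 S=118.4400 intr=15.8300 cont=30.0352 V=30.0352[hold]  S*(0)=-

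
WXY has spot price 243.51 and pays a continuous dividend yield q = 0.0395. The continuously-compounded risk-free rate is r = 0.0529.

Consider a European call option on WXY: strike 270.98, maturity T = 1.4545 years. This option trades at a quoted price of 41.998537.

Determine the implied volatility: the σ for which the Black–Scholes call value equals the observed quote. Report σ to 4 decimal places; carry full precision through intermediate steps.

At σ = 0.4539 the Black–Scholes value reproduces the quote:
σ√T = 0.4539·√1.4545 = 0.547415
d₁ = (ln(S/K) + (r−q+σ²/2)T) / (σ√T) = (ln(243.51/270.98) + (0.0529−0.0395+0.4539²/2)·1.4545) / 0.547415 = (-0.106887 + 0.169322) / 0.547415 = 0.114054
d₂ = d₁ − σ√T = 0.114054 − 0.547415 = -0.433361
e^{−rT} = 0.925943
e^{−qT} = 0.944167
N(d₁) = 0.545403,  N(d₂) = 0.332376
V = S·e^{−qT}·N(d₁) − K·e^{−rT}·N(d₂) = 125.395698 − 83.397161 = 41.998537 (the quoted price), and the Black–Scholes price is strictly increasing in σ, so σ is unique

sigma = 0.4539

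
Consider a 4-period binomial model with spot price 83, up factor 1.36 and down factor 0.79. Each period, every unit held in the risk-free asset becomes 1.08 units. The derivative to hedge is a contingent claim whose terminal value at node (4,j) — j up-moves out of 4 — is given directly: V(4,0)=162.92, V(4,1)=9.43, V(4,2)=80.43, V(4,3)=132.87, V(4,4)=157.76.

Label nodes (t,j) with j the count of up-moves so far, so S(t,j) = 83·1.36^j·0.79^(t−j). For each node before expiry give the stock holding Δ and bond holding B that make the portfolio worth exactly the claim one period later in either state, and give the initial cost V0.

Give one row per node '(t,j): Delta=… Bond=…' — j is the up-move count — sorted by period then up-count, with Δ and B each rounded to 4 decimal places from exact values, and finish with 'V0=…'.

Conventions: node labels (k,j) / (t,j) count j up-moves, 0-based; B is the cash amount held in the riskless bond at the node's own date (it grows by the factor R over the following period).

No-arbitrage ⇒ martingale measure with p* = (R−d)/(u−d) = 0.5088.
Payoffs at expiry: V(4,0)=162.9200, V(4,1)=9.4300, V(4,2)=80.4300, V(4,3)=132.8700, V(4,4)=157.7600
(3,0): S=40.9222. Δ = (V_up−V_dn)/(S_up−S_dn) = (9.4300−162.9200)/(55.6542−32.3286) = -6.5803. V = [p*·9.4300 + (1−p*)·162.9200]/1.08 = 78.5450. B = V − Δ·S = 347.8257.
(3,1): S=70.4484. Δ = (V_up−V_dn)/(S_up−S_dn) = (80.4300−9.4300)/(95.8098−55.6542) = 1.7681. V = [p*·80.4300 + (1−p*)·9.4300]/1.08 = 42.1785. B = V − Δ·S = -82.3829.
(3,2): S=121.2783. Δ = (V_up−V_dn)/(S_up−S_dn) = (132.8700−80.4300)/(164.9384−95.8098) = 0.7586. V = [p*·132.8700 + (1−p*)·80.4300]/1.08 = 99.1759. B = V − Δ·S = 7.1759.
(3,3): S=208.7828. Δ = (V_up−V_dn)/(S_up−S_dn) = (157.7600−132.8700)/(283.9447−164.9384) = 0.2091. V = [p*·157.7600 + (1−p*)·132.8700]/1.08 = 134.7531. B = V − Δ·S = 91.0864.
(2,0): S=51.8003. Δ = (V_up−V_dn)/(S_up−S_dn) = (42.1785−78.5450)/(70.4484−40.9222) = -1.2317. V = [p*·42.1785 + (1−p*)·78.5450]/1.08 = 55.5951. B = V − Δ·S = 119.3960.
(2,1): S=89.1752. Δ = (V_up−V_dn)/(S_up−S_dn) = (99.1759−42.1785)/(121.2783−70.4484) = 1.1213. V = [p*·99.1759 + (1−p*)·42.1785]/1.08 = 65.9048. B = V − Δ·S = -34.0906.
(2,2): S=153.5168. Δ = (V_up−V_dn)/(S_up−S_dn) = (134.7531−99.1759)/(208.7828−121.2783) = 0.4066. V = [p*·134.7531 + (1−p*)·99.1759]/1.08 = 108.5894. B = V − Δ·S = 46.1734.
(1,0): S=65.5700. Δ = (V_up−V_dn)/(S_up−S_dn) = (65.9048−55.5951)/(89.1752−51.8003) = 0.2758. V = [p*·65.9048 + (1−p*)·55.5951]/1.08 = 56.3337. B = V − Δ·S = 38.2466.
(1,1): S=112.8800. Δ = (V_up−V_dn)/(S_up−S_dn) = (108.5894−65.9048)/(153.5168−89.1752) = 0.6634. V = [p*·108.5894 + (1−p*)·65.9048]/1.08 = 81.1311. B = V − Δ·S = 6.2458.
(0,0): S=83.0000. Δ = (V_up−V_dn)/(S_up−S_dn) = (81.1311−56.3337)/(112.8800−65.5700) = 0.5241. V = [p*·81.1311 + (1−p*)·56.3337]/1.08 = 63.8425. B = V − Δ·S = 20.3384.
Check: Δ(0,0)·S0 + B(0,0) = 63.8425 = V0.

(0,0): Delta=0.5241 Bond=20.3384
(1,0): Delta=0.2758 Bond=38.2466
(1,1): Delta=0.6634 Bond=6.2458
(2,0): Delta=-1.2317 Bond=119.3960
(2,1): Delta=1.1213 Bond=-34.0906
(2,2): Delta=0.4066 Bond=46.1734
(3,0): Delta=-6.5803 Bond=347.8257
(3,1): Delta=1.7681 Bond=-82.3829
(3,2): Delta=0.7586 Bond=7.1759
(3,3): Delta=0.2091 Bond=91.0864
V0=63.8425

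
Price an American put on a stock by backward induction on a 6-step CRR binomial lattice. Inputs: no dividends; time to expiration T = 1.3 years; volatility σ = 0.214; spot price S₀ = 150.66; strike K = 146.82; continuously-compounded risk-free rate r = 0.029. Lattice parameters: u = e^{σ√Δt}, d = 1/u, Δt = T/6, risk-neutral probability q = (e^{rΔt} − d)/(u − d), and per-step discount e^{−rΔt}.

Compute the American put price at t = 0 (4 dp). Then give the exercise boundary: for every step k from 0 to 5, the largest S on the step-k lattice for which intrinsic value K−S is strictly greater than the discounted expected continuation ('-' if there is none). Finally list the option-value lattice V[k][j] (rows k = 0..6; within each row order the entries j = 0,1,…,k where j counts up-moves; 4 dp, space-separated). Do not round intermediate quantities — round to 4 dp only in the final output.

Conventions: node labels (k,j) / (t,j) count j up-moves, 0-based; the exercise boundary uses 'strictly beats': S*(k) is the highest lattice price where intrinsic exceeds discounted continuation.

price = 10.3447
boundary = - - - 111.7418 123.4458 111.7418
tree:
10.3447
16.1802 4.7923
24.3892 8.3897 1.3497
35.0782 14.2864 2.7534 0.0000
45.6726 23.3742 5.6169 0.0000 0.0000
55.2624 35.0782 11.4582 0.0000 0.0000 0.0000
63.9431 45.6726 23.3742 0.0000 0.0000 0.0000 0.0000

Δt=0.21667  u=1.10474  d=0.90519  q=0.50670  discount=0.99374
step 6 (expiry): payoffs max(K−S,0) = 63.9431 45.6726 23.3742 0.0000 0.0000 0.0000 0.0000
step 5: (k=5,j=0): S=91.5576, K−S=55.2624, hold=54.3428 ⇒ V=55.2624 exercise | (k=5,j=1): S=111.7418, K−S=35.0782, hold=34.1586 ⇒ V=35.0782 exercise | (k=5,j=2): S=136.3758, K−S=10.4442, hold=11.4582 ⇒ V=11.4582 continue | (k=5,j=3): S=166.4404, K−S=0.0000, hold=0.0000 ⇒ V=0.0000 continue | (k=5,j=4): S=203.1329, K−S=0.0000, hold=0.0000 ⇒ V=0.0000 continue | (k=5,j=5): S=247.9144, K−S=0.0000, hold=0.0000 ⇒ V=0.0000 continue  boundary S*=111.7418
step 4: (k=4,j=0): S=101.1474, K−S=45.6726, hold=44.7529 ⇒ V=45.6726 exercise | (k=4,j=1): S=123.4458, K−S=23.3742, hold=22.9651 ⇒ V=23.3742 exercise | (k=4,j=2): S=150.6600, K−S=0.0000, hold=5.6169 ⇒ V=5.6169 continue | (k=4,j=3): S=183.8736, K−S=0.0000, hold=0.0000 ⇒ V=0.0000 continue | (k=4,j=4): S=224.4094, K−S=0.0000, hold=0.0000 ⇒ V=0.0000 continue  boundary S*=123.4458
step 3: (k=3,j=0): S=111.7418, K−S=35.0782, hold=34.1586 ⇒ V=35.0782 exercise | (k=3,j=1): S=136.3758, K−S=10.4442, hold=14.2864 ⇒ V=14.2864 continue | (k=3,j=2): S=166.4404, K−S=0.0000, hold=2.7534 ⇒ V=2.7534 continue | (k=3,j=3): S=203.1329, K−S=0.0000, hold=0.0000 ⇒ V=0.0000 continue  boundary S*=111.7418
step 2: (k=2,j=0): S=123.4458, K−S=23.3742, hold=24.3892 ⇒ V=24.3892 continue | (k=2,j=1): S=150.6600, K−S=0.0000, hold=8.3897 ⇒ V=8.3897 continue | (k=2,j=2): S=183.8736, K−S=0.0000, hold=1.3497 ⇒ V=1.3497 continue  boundary S*=-
step 1: (k=1,j=0): S=136.3758, K−S=10.4442, hold=16.1802 ⇒ V=16.1802 continue | (k=1,j=1): S=166.4404, K−S=0.0000, hold=4.7923 ⇒ V=4.7923 continue  boundary S*=-
step 0: (k=0,j=0): S=150.6600, K−S=0.0000, hold=10.3447 ⇒ V=10.3447 continue  boundary S*=-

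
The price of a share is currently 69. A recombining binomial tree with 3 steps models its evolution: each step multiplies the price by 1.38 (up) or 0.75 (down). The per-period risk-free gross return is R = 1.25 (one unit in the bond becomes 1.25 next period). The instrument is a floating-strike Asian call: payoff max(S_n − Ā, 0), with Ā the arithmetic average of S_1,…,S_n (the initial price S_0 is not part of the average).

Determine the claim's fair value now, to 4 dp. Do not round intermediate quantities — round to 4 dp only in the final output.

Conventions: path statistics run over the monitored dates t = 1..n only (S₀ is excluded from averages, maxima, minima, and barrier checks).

No-arbitrage gives p* = (R−d)/(u−d) = 0.7937: enumerate every path, weight its payoff by its p*-probability, and discount by R^3.
Enumerate all 2^3 = 8 price paths (U = up ×1.38, D = down ×0.75); each path with k up-moves has probability p*^k·(1−p*)^(3−k).
DDD: Ā=39.8906, payoff=0.0000, prob=0.008786
UDD: Ā=73.3988, payoff=0.0000, prob=0.033794
DUD: Ā=58.9087, payoff=0.0000, prob=0.033794
UUD: Ā=108.3921, payoff=0.0000, prob=0.129976
DDU: Ā=48.0412, payoff=5.5200, prob=0.033794
UDU: Ā=88.3959, payoff=10.1568, prob=0.129976
DUU: Ā=73.9059, payoff=24.6468, prob=0.129976
UUU: Ā=135.9869, payoff=45.3501, prob=0.499906
Price = Σ prob·payoff / R^3 = 27.380952 / 1.953125 = 14.0190

price = 14.0190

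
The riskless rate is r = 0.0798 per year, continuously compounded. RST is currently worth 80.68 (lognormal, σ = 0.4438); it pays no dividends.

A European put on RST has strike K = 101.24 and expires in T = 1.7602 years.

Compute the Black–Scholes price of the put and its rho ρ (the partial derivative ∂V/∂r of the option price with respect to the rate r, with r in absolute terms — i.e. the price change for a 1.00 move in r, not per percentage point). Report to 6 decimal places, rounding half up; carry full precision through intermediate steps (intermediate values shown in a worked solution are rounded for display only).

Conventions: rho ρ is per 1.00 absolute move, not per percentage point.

σ√T = 0.4438·√1.7602 = 0.588801
d₁ = (ln(S/K) + (r+σ²/2)T) / (σ√T) = (ln(80.68/101.24) + (0.0798+0.4438²/2)·1.7602) / 0.588801 = (-0.227003 + 0.313807) / 0.588801 = 0.147425
d₂ = d₁ − σ√T = 0.147425 − 0.588801 = -0.441376
e^{−rT} = 0.868955
N(−d₁) = 0.441398,  N(−d₂) = 0.670530
Put price V = K·e^{−rT}·N(−d₂) − S·N(−d₁) = 58.988496 − 35.612018 = 23.376478
ρ = −K·T·e^{−rT}·N(−d₂) = -103.831550

price = 23.376478
ρ = -103.831550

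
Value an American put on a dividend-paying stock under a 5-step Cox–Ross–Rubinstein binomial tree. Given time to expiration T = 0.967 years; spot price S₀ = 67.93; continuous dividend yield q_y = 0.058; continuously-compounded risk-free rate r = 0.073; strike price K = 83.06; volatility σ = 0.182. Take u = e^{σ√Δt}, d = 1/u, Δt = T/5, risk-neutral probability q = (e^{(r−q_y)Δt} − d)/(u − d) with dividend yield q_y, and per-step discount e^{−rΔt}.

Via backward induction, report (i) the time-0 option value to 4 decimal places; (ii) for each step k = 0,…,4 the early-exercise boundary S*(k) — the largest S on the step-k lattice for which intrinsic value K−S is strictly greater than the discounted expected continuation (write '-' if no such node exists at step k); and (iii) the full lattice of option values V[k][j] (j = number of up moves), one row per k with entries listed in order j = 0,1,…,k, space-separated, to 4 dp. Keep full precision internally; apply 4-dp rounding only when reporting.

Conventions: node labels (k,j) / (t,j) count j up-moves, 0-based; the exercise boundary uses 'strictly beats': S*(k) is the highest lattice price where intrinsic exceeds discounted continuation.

price = 15.1926
boundary = - 62.7049 67.9300 62.7049 67.9300
tree:
15.1926
20.3551 10.4251
25.1783 15.1300 5.9824
29.6306 20.3551 9.7883 2.3187
33.7403 25.1783 15.1300 4.6858 0.0000
37.5340 29.6306 20.3551 9.4695 0.0000 0.0000

params: Δt=0.19340 u=1.08333 d=0.92308 q=0.49813 e^(-rΔt)=0.98598
t_5 payoffs: 37.5340 29.6306 20.3551 9.4695 0.0000 0.0000
t_4: node(4,0) S=49.3197 payoff=33.7403 vs cont=33.1260 → 33.7403 [stop]  node(4,1) S=57.8817 payoff=25.1783 vs cont=24.6596 → 25.1783 [stop]  node(4,2) S=67.9300 payoff=15.1300 vs cont=14.7233 → 15.1300 [stop]  node(4,3) S=79.7228 payoff=3.3372 vs cont=4.6858 → 4.6858 [wait]  node(4,4) S=93.5627 payoff=0.0000 vs cont=0.0000 → 0.0000 [wait]  ⇒ S*(4)=67.9300
t_3: node(3,0) S=53.4294 payoff=29.6306 vs cont=29.0621 → 29.6306 [stop]  node(3,1) S=62.7049 payoff=20.3551 vs cont=19.8902 → 20.3551 [stop]  node(3,2) S=73.5905 payoff=9.4695 vs cont=9.7883 → 9.7883 [wait]  node(3,3) S=86.3660 payoff=0.0000 vs cont=2.3187 → 2.3187 [wait]  ⇒ S*(3)=62.7049
t_2: node(2,0) S=57.8817 payoff=25.1783 vs cont=24.6596 → 25.1783 [stop]  node(2,1) S=67.9300 payoff=15.1300 vs cont=14.8799 → 15.1300 [stop]  node(2,2) S=79.7228 payoff=3.3372 vs cont=5.9824 → 5.9824 [wait]  ⇒ S*(2)=67.9300
t_1: node(1,0) S=62.7049 payoff=20.3551 vs cont=19.8902 → 20.3551 [stop]  node(1,1) S=73.5905 payoff=9.4695 vs cont=10.4251 → 10.4251 [wait]  ⇒ S*(1)=62.7049
t_0: node(0,0) S=67.9300 payoff=15.1300 vs cont=15.1926 → 15.1926 [wait]  ⇒ S*(0)=-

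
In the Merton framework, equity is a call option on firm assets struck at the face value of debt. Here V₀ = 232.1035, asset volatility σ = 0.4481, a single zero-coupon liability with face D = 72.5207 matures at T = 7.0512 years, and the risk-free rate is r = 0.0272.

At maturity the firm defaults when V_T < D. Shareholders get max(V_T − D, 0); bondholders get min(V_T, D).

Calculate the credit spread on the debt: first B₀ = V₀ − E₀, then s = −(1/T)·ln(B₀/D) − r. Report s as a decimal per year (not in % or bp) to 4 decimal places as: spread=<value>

spread=0.0201

Work the structural quantities from V₀ = 232.1035 against face 72.5207:
d₁ = [ln(V₀/D) + (r + σ²/2)T] / (σ√T)
   = [ln(232.1035/72.5207) + (0.0272 + 0.5·0.4481²)·7.0512] / (0.4481·√7.0512)
   = [1.163311 + 0.899711] / 1.189889 = 1.733794
d₂ = d₁ − σ√T = 1.733794 − 1.189889 = 0.543905
N(d₁) = 0.958523,  N(d₂) = 0.706746,  e^(−rT) = 0.825478
E₀ = V₀·N(d₁) − D·e^(−rT)·N(d₂)
   = 232.1035·0.958523 − 72.5207·0.825478·0.706746 = 180.167620
B₀ = V₀ − E₀ = 232.1035 − 180.167620 = 51.935880
spread = −(1/T)·ln(B₀/D) − r = −(1/7.0512)·ln(51.935880/72.5207) − 0.0272 = 0.02014827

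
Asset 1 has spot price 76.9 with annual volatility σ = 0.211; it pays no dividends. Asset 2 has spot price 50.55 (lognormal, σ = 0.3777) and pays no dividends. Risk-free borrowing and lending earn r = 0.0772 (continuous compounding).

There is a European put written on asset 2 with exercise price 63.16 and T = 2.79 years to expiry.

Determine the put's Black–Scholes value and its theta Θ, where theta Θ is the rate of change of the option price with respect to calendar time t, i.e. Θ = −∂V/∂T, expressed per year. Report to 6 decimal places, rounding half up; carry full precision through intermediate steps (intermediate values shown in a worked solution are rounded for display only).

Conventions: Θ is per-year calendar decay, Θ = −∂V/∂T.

σ√T = 0.3777·√2.79 = 0.630883
d₁ = (ln(S/K) + (r+σ²/2)T) / (σ√T) = (ln(50.55/63.16) + (0.0772+0.3777²/2)·2.79) / 0.630883 = (-0.222708 + 0.414395) / 0.630883 = 0.303839
d₂ = d₁ − σ√T = 0.303839 − 0.630883 = -0.327045
e^{−rT} = 0.806229
N(−d₁) = 0.380625,  N(−d₂) = 0.628183
Put price V = K·e^{−rT}·N(−d₂) − S·N(−d₁) = 31.987956 − 19.240617 = 12.747339
φ(d₁) = (1/√(2π))·e^{−d₁²/2} = 0.380946
Θ = −S·φ(d₁)·σ/(2√T) + r·K·e^{−rT}·N(−d₂) = −2.177206 + 2.469470 = 0.292264

price = 12.747339
Θ = 0.292264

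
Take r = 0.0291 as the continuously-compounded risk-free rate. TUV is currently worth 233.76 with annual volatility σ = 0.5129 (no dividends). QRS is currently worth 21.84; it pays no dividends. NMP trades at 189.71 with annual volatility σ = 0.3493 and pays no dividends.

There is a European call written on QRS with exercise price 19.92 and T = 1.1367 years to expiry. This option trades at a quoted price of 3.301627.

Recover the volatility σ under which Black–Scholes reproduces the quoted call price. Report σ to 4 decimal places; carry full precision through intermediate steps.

sigma = 0.1975

At σ = 0.1975 the Black–Scholes value reproduces the quote:
σ√T = 0.1975·√1.1367 = 0.210567
d₁ = (ln(S/K) + (r+σ²/2)T) / (σ√T) = (ln(21.84/19.92) + (0.0291+0.1975²/2)·1.1367) / 0.210567 = (0.092019 + 0.055247) / 0.210567 = 0.699379
d₂ = d₁ − σ√T = 0.699379 − 0.210567 = 0.488812
e^{−rT} = 0.967463
N(d₁) = 0.757842,  N(d₂) = 0.687513
V = S·N(d₁) − K·e^{−rT}·N(d₂) = 16.551279 − 13.249652 = 3.301627 (the observed quote) — the price is monotone increasing in volatility, hence this σ is the only solution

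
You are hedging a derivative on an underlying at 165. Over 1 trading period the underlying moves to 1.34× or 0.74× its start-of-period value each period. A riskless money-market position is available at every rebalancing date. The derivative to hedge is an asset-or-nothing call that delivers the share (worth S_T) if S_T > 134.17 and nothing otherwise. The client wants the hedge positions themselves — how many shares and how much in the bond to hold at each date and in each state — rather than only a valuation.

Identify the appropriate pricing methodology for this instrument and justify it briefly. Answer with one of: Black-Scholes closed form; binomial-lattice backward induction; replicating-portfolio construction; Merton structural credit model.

framework: replicating-portfolio construction

Key observation: the task asks for the hedge itself — share and bond holdings at every node of the 1-period tree on spot 165 with factors 1.34/0.74 — which is exactly what the replicating-portfolio construction produces.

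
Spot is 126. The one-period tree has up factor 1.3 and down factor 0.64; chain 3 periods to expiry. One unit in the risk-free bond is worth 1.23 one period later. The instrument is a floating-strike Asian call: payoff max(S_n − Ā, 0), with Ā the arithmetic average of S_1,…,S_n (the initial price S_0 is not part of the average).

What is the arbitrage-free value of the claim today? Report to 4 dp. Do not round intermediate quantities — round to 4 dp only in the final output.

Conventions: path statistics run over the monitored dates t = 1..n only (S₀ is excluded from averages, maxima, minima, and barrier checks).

Risk-neutral up-probability p* = (R−d)/(u−d) = (1.23−0.64)/(1.3−0.64) = 0.8939; the claim prices as the p*-weighted sum of path payoffs discounted by R^3.
Enumerate all 2^3 = 8 price paths (U = up ×1.3, D = down ×0.64); each path with k up-moves has probability p*^k·(1−p*)^(3−k).
DDD: Ā=55.0932, payoff=0.0000, prob=0.001193
UDD: Ā=111.9082, payoff=0.0000, prob=0.010056
DUD: Ā=84.1882, payoff=0.0000, prob=0.010056
UUD: Ā=171.0072, payoff=0.0000, prob=0.084756
DDU: Ā=66.4474, payoff=0.6451, prob=0.010056
UDU: Ā=134.9712, payoff=1.3104, prob=0.084756
DUU: Ā=107.2512, payoff=29.0304, prob=0.084756
UUU: Ā=217.8540, payoff=58.9680, prob=0.714372
Price = Σ prob·payoff / R^3 = 44.703120 / 1.860867 = 24.0227

price = 24.0227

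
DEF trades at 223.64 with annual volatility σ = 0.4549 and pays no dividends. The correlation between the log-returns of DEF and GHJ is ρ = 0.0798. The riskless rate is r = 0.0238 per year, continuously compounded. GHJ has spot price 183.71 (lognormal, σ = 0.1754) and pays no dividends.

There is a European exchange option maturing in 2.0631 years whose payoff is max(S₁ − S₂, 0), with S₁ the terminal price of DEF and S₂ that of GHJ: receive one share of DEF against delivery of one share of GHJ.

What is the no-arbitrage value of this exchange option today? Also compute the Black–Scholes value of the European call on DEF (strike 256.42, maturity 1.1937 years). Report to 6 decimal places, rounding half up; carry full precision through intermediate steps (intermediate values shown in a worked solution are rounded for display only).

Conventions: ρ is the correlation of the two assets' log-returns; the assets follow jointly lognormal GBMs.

exchange price = 76.422085
price(DEF call K=256.42) = 34.678589

σ_eff = √(σ₁² + σ₂² − 2ρσ₁σ₂) = √(0.4549² + 0.1754² − 2·0.0798·0.4549·0.1754) = 0.474305
d₁ = (ln(S₁/S₂) + (q₂ − q₁ + σ_eff²/2)T) / (σ_eff√T) = (ln(223.64/183.71) + (0.0 − 0.0 + 0.112482)·2.0631) / 0.681267 = 0.629330
d₂ = d₁ − σ_eff√T = 0.629330 − 0.681267 = -0.051937
N(d₁) = 0.735433,  N(d₂) = 0.479289
V = S₁·e^{−q₁T}·N(d₁) − S₂·e^{−q₂T}·N(d₂) = 164.472322 − 88.050237 = 76.422085
[vanilla: DEF call K=256.42]
σ√T = 0.4549·√1.1937 = 0.497008
d₁ = (ln(S/K) + (r+σ²/2)T) / (σ√T) = (ln(223.64/256.42) + (0.0238+0.4549²/2)·1.1937) / 0.497008 = (-0.136779 + 0.151919) / 0.497008 = 0.030461
d₂ = d₁ − σ√T = 0.030461 − 0.497008 = -0.466547
e^{−rT} = 0.971990
N(d₁) = 0.512150,  N(d₂) = 0.320412
price = S·N(d₁) − K·e^{−rT}·N(d₂) = 114.537320 − 79.858731 = 34.678589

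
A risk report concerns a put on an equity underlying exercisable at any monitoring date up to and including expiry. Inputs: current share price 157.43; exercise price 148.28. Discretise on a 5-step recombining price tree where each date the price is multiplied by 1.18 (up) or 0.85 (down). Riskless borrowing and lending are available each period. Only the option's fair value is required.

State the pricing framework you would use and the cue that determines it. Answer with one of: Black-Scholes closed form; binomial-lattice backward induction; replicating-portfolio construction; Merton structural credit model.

framework: binomial-lattice backward induction

Key observation: early exercise of the strike-148.28 put must be checked at each of the 5 dates (spot 157.43), which forces a node-by-node comparison of intrinsic and continuation value backward from expiry.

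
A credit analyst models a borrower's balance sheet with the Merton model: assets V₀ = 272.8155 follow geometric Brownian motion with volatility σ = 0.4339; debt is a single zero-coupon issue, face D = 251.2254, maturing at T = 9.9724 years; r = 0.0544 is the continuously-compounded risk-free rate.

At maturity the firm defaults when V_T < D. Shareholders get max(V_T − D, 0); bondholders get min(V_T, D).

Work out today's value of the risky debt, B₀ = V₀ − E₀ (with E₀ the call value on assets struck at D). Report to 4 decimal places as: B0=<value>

Work the structural quantities from V₀ = 272.8155 against face 251.2254:
d₁ = [ln(V₀/D) + (r + σ²/2)T] / (σ√T)
   = [ln(272.8155/251.2254) + (0.0544 + 0.5·0.4339²)·9.9724] / (0.4339·√9.9724)
   = [0.082445 + 1.481246] / 1.370217 = 1.141200
d₂ = d₁ − σ√T = 1.141200 − 1.370217 = -0.229018
N(d₁) = 0.873107,  N(d₂) = 0.409428,  e^(−rT) = 0.581294
E₀ = V₀·N(d₁) − D·e^(−rT)·N(d₂)
   = 272.8155·0.873107 − 251.2254·0.581294·0.409428 = 178.405917
B₀ = V₀ − E₀ = 272.8155 − 178.405917 = 94.409583

B0=94.4096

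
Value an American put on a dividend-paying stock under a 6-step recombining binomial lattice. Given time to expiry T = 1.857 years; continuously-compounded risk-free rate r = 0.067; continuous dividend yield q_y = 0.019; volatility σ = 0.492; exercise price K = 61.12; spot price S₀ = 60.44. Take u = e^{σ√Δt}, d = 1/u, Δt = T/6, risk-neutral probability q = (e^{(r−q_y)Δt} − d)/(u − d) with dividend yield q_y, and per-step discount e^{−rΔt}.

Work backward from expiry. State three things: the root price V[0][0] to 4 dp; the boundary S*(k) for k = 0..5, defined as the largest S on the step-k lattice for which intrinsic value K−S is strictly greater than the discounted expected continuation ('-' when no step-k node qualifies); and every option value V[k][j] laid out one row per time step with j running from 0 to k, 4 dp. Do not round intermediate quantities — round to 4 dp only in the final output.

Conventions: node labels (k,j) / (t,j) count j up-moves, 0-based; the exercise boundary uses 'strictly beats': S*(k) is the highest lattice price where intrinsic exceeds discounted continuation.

price = 13.2136
boundary = - - - 26.5894 34.9607 45.9677
tree:
13.2136
18.9498 7.0558
26.1853 11.2867 2.3910
34.5306 17.5444 4.4264 0.1012
40.8974 26.1593 8.1912 0.1909 0.0000
45.7397 34.5306 15.1523 0.3603 0.0000 0.0000
49.4225 40.8974 26.1593 0.6800 0.0000 0.0000 0.0000

Δt=0.30950, u=1.31484, d=0.76055, q=0.45900, disc=e^(-rΔt)=0.97948
k=6 terminal: V=max(K-S,0) → 49.4225 40.8974 26.1593 0.6800 0.0000 0.0000 0.0000
k=5: j=0 S=15.3803 intr=45.7397 cont=44.5755 V=45.7397[EX]; j=1 S=26.5894 intr=34.5306 cont=33.4321 V=34.5306[EX]; j=2 S=45.9677 intr=15.1523 cont=14.1675 V=15.1523[EX]; j=3 S=79.4688 intr=0.0000 cont=0.3603 V=0.3603[hold]; j=4 S=137.3854 intr=0.0000 cont=0.0000 V=0.0000[hold]; j=5 S=237.5115 intr=0.0000 cont=0.0000 V=0.0000[hold]  S*(5)=45.9677
k=4: j=0 S=20.2226 intr=40.8974 cont=39.7616 V=40.8974[EX]; j=1 S=34.9607 intr=26.1593 cont=25.1099 V=26.1593[EX]; j=2 S=60.4400 intr=0.6800 cont=8.1912 V=8.1912[hold]; j=3 S=104.4885 intr=0.0000 cont=0.1909 V=0.1909[hold]; j=4 S=180.6395 intr=0.0000 cont=0.0000 V=0.0000[hold]  S*(4)=34.9607
k=3: j=0 S=26.5894 intr=34.5306 cont=33.4321 V=34.5306[EX]; j=1 S=45.9677 intr=15.1523 cont=17.5444 V=17.5444[hold]; j=2 S=79.4688 intr=0.0000 cont=4.4264 V=4.4264[hold]; j=3 S=137.3854 intr=0.0000 cont=0.1012 V=0.1012[hold]  S*(3)=26.5894
k=2: j=0 S=34.9607 intr=26.1593 cont=26.1853 V=26.1853[hold]; j=1 S=60.4400 intr=0.6800 cont=11.2867 V=11.2867[hold]; j=2 S=104.4885 intr=0.0000 cont=2.3910 V=2.3910[hold]  S*(2)=-
k=1: j=0 S=45.9677 intr=15.1523 cont=18.9498 V=18.9498[hold]; j=1 S=79.4688 intr=0.0000 cont=7.0558 V=7.0558[hold]  S*(1)=-
k=0: j=0 S=60.4400 intr=0.6800 cont=13.2136 V=13.2136[hold]  S*(0)=-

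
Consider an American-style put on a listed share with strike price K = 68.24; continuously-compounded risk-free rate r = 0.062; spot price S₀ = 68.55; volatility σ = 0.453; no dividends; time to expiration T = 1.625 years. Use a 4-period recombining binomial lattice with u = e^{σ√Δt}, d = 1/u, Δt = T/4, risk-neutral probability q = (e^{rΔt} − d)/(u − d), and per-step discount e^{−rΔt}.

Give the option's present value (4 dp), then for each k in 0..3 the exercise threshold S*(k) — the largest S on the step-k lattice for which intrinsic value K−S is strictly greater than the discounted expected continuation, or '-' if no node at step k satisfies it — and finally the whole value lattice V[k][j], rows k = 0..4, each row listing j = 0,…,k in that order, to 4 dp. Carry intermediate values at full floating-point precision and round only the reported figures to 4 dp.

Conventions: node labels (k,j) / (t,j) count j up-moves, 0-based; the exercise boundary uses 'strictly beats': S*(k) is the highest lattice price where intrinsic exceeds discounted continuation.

Δt=0.40625, u=1.33473, d=0.74921, q=0.47188, disc=e^(-rΔt)=0.97513
k=4 terminal: V=max(K-S,0) → 46.6412 29.7615 0.0000 0.0000 0.0000
k=3: j=0 S=28.8286 intr=39.4114 cont=37.7141 V=39.4114[EX]; j=1 S=51.3585 intr=16.8815 cont=15.3268 V=16.8815[EX]; j=2 S=91.4960 intr=0.0000 cont=0.0000 V=0.0000[hold]; j=3 S=163.0015 intr=0.0000 cont=0.0000 V=0.0000[hold]  S*(3)=51.3585
k=2: j=0 S=38.4785 intr=29.7615 cont=28.0642 V=29.7615[EX]; j=1 S=68.5500 intr=0.0000 cont=8.6937 V=8.6937[hold]; j=2 S=122.1228 intr=0.0000 cont=0.0000 V=0.0000[hold]  S*(2)=38.4785
k=1: j=0 S=51.3585 intr=16.8815 cont=19.3271 V=19.3271[hold]; j=1 S=91.4960 intr=0.0000 cont=4.4771 V=4.4771[hold]  S*(1)=-
k=0: j=0 S=68.5500 intr=0.0000 cont=12.0133 V=12.0133[hold]  S*(0)=-

price = 12.0133
boundary = - - 38.4785 51.3585
tree:
12.0133
19.3271 4.4771
29.7615 8.6937 0.0000
39.4114 16.8815 0.0000 0.0000
46.6412 29.7615 0.0000 0.0000 0.0000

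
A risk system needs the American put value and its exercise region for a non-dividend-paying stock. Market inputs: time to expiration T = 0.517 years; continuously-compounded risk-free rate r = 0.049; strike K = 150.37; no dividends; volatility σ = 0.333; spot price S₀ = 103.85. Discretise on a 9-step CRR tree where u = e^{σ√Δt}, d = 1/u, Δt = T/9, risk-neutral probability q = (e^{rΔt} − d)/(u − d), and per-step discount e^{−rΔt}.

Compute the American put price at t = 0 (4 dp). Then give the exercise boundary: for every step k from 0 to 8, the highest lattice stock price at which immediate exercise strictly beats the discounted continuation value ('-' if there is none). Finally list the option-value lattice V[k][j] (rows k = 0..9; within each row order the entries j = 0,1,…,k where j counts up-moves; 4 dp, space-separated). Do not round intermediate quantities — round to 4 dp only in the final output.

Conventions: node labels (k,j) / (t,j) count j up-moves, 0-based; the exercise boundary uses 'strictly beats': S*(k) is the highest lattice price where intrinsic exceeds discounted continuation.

params: Δt=0.05744 u=1.08308 d=0.92329 q=0.49770 e^(-rΔt)=0.99719
t_9 payoffs: 99.7352 90.9718 80.6918 68.6326 54.4863 37.8918 18.4252 0.0000 0.0000 0.0000
t_8: node(8,0) S=54.8417 payoff=95.5283 vs cont=95.1056 → 95.5283 [stop]  node(8,1) S=64.3332 payoff=86.0368 vs cont=85.6142 → 86.0368 [stop]  node(8,2) S=75.4673 payoff=74.9027 vs cont=74.4800 → 74.9027 [stop]  node(8,3) S=88.5284 payoff=61.8416 vs cont=61.4189 → 61.8416 [stop]  node(8,4) S=103.8500 payoff=46.5200 vs cont=46.0973 → 46.5200 [stop]  node(8,5) S=121.8233 payoff=28.5467 vs cont=28.1240 → 28.5467 [stop]  node(8,6) S=142.9072 payoff=7.4628 vs cont=9.2290 → 9.2290 [wait]  node(8,7) S=167.6401 payoff=0.0000 vs cont=0.0000 → 0.0000 [wait]  node(8,8) S=196.6536 payoff=0.0000 vs cont=0.0000 → 0.0000 [wait]  ⇒ S*(8)=121.8233
t_7: node(7,0) S=59.3982 payoff=90.9718 vs cont=90.5492 → 90.9718 [stop]  node(7,1) S=69.6782 payoff=80.6918 vs cont=80.2691 → 80.6918 [stop]  node(7,2) S=81.7374 payoff=68.6326 vs cont=68.2099 → 68.6326 [stop]  node(7,3) S=95.8837 payoff=54.4863 vs cont=54.0637 → 54.4863 [stop]  node(7,4) S=112.4782 payoff=37.8918 vs cont=37.4691 → 37.8918 [stop]  node(7,5) S=131.9448 payoff=18.4252 vs cont=18.8791 → 18.8791 [wait]  node(7,6) S=154.7804 payoff=0.0000 vs cont=4.6227 → 4.6227 [wait]  node(7,7) S=181.5683 payoff=0.0000 vs cont=0.0000 → 0.0000 [wait]  ⇒ S*(7)=112.4782
t_6: node(6,0) S=64.3332 payoff=86.0368 vs cont=85.6142 → 86.0368 [stop]  node(6,1) S=75.4673 payoff=74.9027 vs cont=74.4800 → 74.9027 [stop]  node(6,2) S=88.5284 payoff=61.8416 vs cont=61.4189 → 61.8416 [stop]  node(6,3) S=103.8500 payoff=46.5200 vs cont=46.0973 → 46.5200 [stop]  node(6,4) S=121.8233 payoff=28.5467 vs cont=28.3493 → 28.5467 [stop]  node(6,5) S=142.9072 payoff=7.4628 vs cont=11.7506 → 11.7506 [wait]  node(6,6) S=167.6401 payoff=0.0000 vs cont=2.3155 → 2.3155 [wait]  ⇒ S*(6)=121.8233
t_5: node(5,0) S=69.6782 payoff=80.6918 vs cont=80.2691 → 80.6918 [stop]  node(5,1) S=81.7374 payoff=68.6326 vs cont=68.2099 → 68.6326 [stop]  node(5,2) S=95.8837 payoff=54.4863 vs cont=54.0637 → 54.4863 [stop]  node(5,3) S=112.4782 payoff=37.8918 vs cont=37.4691 → 37.8918 [stop]  node(5,4) S=131.9448 payoff=18.4252 vs cont=20.1306 → 20.1306 [wait]  node(5,5) S=154.7804 payoff=0.0000 vs cont=7.0349 → 7.0349 [wait]  ⇒ S*(5)=112.4782
t_4: node(4,0) S=75.4673 payoff=74.9027 vs cont=74.4800 → 74.9027 [stop]  node(4,1) S=88.5284 payoff=61.8416 vs cont=61.4189 → 61.8416 [stop]  node(4,2) S=103.8500 payoff=46.5200 vs cont=46.0973 → 46.5200 [stop]  node(4,3) S=121.8233 payoff=28.5467 vs cont=28.9704 → 28.9704 [wait]  node(4,4) S=142.9072 payoff=7.4628 vs cont=13.5747 → 13.5747 [wait]  ⇒ S*(4)=103.8500
t_3: node(3,0) S=81.7374 payoff=68.6326 vs cont=68.2099 → 68.6326 [stop]  node(3,1) S=95.8837 payoff=54.4863 vs cont=54.0637 → 54.4863 [stop]  node(3,2) S=112.4782 payoff=37.8918 vs cont=37.6794 → 37.8918 [stop]  node(3,3) S=131.9448 payoff=18.4252 vs cont=21.2481 → 21.2481 [wait]  ⇒ S*(3)=112.4782
t_2: node(2,0) S=88.5284 payoff=61.8416 vs cont=61.4189 → 61.8416 [stop]  node(2,1) S=103.8500 payoff=46.5200 vs cont=46.0973 → 46.5200 [stop]  node(2,2) S=121.8233 payoff=28.5467 vs cont=29.5250 → 29.5250 [wait]  ⇒ S*(2)=103.8500
t_1: node(1,0) S=95.8837 payoff=54.4863 vs cont=54.0637 → 54.4863 [stop]  node(1,1) S=112.4782 payoff=37.8918 vs cont=37.9547 → 37.9547 [wait]  ⇒ S*(1)=95.8837
t_0: node(0,0) S=103.8500 payoff=46.5200 vs cont=46.1285 → 46.5200 [stop]  ⇒ S*(0)=103.8500

price = 46.5200
boundary = 103.8500 95.8837 103.8500 112.4782 103.8500 112.4782 121.8233 112.4782 121.8233
tree:
46.5200
54.4863 37.9547
61.8416 46.5200 29.5250
68.6326 54.4863 37.8918 21.2481
74.9027 61.8416 46.5200 28.9704 13.5747
80.6918 68.6326 54.4863 37.8918 20.1306 7.0349
86.0368 74.9027 61.8416 46.5200 28.5467 11.7506 2.3155
90.9718 80.6918 68.6326 54.4863 37.8918 18.8791 4.6227 0.0000
95.5283 86.0368 74.9027 61.8416 46.5200 28.5467 9.2290 0.0000 0.0000
99.7352 90.9718 80.6918 68.6326 54.4863 37.8918 18.4252 0.0000 0.0000 0.0000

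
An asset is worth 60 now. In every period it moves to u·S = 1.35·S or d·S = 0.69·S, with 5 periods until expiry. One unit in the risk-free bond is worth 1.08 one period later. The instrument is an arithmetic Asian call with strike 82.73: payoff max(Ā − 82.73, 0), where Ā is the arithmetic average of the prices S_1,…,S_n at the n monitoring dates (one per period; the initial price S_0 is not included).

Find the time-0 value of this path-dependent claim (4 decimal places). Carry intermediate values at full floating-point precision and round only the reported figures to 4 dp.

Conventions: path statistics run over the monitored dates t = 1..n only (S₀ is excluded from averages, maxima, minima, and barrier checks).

Risk-neutral up-probability p* = (R−d)/(u−d) = (1.08−0.69)/(1.35−0.69) = 0.5909; the claim prices as the p*-weighted sum of path payoffs discounted by R^5.
Enumerate all 2^5 = 32 price paths (U = up ×1.35, D = down ×0.69); each path with k up-moves has probability p*^k·(1−p*)^(5−k).
DDDDD: Ā=22.5322, payoff=0.0000, prob=0.011458
UDDDD: Ā=44.0847, payoff=0.0000, prob=0.016550
DUDDD: Ā=36.1647, payoff=0.0000, prob=0.016550
UUDDD: Ā=70.7571, payoff=0.0000, prob=0.023906
DDUDD: Ā=30.6999, payoff=0.0000, prob=0.016550
UDUDD: Ā=60.0651, payoff=0.0000, prob=0.023906
DUUDD: Ā=52.1451, payoff=0.0000, prob=0.023906
UUUDD: Ā=102.0230, payoff=19.2930, prob=0.034530
DDDUD: Ā=26.9292, payoff=0.0000, prob=0.016550
UDDUD: Ā=52.6876, payoff=0.0000, prob=0.023906
DUDUD: Ā=44.7676, payoff=0.0000, prob=0.023906
UUDUD: Ā=87.5888, payoff=4.8588, prob=0.034530
DDUUD: Ā=39.3028, payoff=0.0000, prob=0.023906
UDUUD: Ā=76.8968, payoff=0.0000, prob=0.034530
DUUUD: Ā=68.9768, payoff=0.0000, prob=0.034530
UUUUD: Ā=134.9546, payoff=52.2246, prob=0.049877
DDDDU: Ā=24.3274, payoff=0.0000, prob=0.016550
UDDDU: Ā=47.5972, payoff=0.0000, prob=0.023906
DUDDU: Ā=39.6772, payoff=0.0000, prob=0.023906
UUDDU: Ā=77.6292, payoff=0.0000, prob=0.034530
DDUDU: Ā=34.2124, payoff=0.0000, prob=0.023906
UDUDU: Ā=66.9372, payoff=0.0000, prob=0.034530
DUUDU: Ā=59.0172, payoff=0.0000, prob=0.034530
UUUDU: Ā=115.4685, payoff=32.7385, prob=0.049877
DDDUU: Ā=30.4416, payoff=0.0000, prob=0.023906
UDDUU: Ā=59.5597, payoff=0.0000, prob=0.034530
DUDUU: Ā=51.6397, payoff=0.0000, prob=0.034530
UUDUU: Ā=101.0343, payoff=18.3043, prob=0.049877
DDUUU: Ā=46.1749, payoff=0.0000, prob=0.034530
UDUUU: Ā=90.3423, payoff=7.6123, prob=0.049877
DUUUU: Ā=82.4223, payoff=0.0000, prob=0.049877
UUUUU: Ā=161.2610, payoff=78.5310, prob=0.072045
Price = Σ prob·payoff / R^5 = 12.022104 / 1.469328 = 8.1820

price = 8.1820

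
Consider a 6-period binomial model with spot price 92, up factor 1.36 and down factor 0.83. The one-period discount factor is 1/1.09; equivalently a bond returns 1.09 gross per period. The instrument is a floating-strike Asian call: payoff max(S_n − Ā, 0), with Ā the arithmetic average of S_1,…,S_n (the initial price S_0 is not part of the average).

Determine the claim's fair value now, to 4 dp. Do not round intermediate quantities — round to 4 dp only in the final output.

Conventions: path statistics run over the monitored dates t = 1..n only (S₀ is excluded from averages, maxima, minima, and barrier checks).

price = 20.5491

With p* = (R−d)/(u−d) = 0.4906, sum probability × payoff across the paths and divide by R^6.
Enumerate all 2^6 = 64 price paths (U = up ×1.36, D = down ×0.83); each path with k up-moves has probability p*^k·(1−p*)^(6−k).
DDDDDD: Ā=50.3871, payoff=0.0000, prob=0.017479
UDDDDD: Ā=82.5620, payoff=0.0000, prob=0.016832
DUDDDD: Ā=74.4353, payoff=0.0000, prob=0.016832
UUDDDD: Ā=121.9663, payoff=0.0000, prob=0.016209
DDUDDD: Ā=67.6902, payoff=0.0000, prob=0.016832
UDUDDD: Ā=110.9140, payoff=0.0000, prob=0.016209
DUUDDD: Ā=102.7874, payoff=0.0000, prob=0.016209
UUUDDD: Ā=168.4227, payoff=0.0000, prob=0.015608
DDDUDD: Ā=62.0917, payoff=0.0000, prob=0.016832
UDDUDD: Ā=101.7406, payoff=0.0000, prob=0.016209
DUDUDD: Ā=93.6140, payoff=0.0000, prob=0.016209
UUDUDD: Ā=153.3916, payoff=0.0000, prob=0.015608
DDUUDD: Ā=86.8688, payoff=0.0000, prob=0.016209
UDUUDD: Ā=142.3393, payoff=0.0000, prob=0.015608
DUUUDD: Ā=134.2127, payoff=0.0000, prob=0.015608
UUUUDD: Ā=219.9147, payoff=0.0000, prob=0.015030
DDDDUD: Ā=57.4450, payoff=0.0000, prob=0.016832
UDDDUD: Ā=94.1267, payoff=0.0000, prob=0.016209
DUDDUD: Ā=86.0001, payoff=0.0000, prob=0.016209
UUDDUD: Ā=140.9158, payoff=0.0000, prob=0.015608
DDUDUD: Ā=79.2549, payoff=1.5017, prob=0.016209
UDUDUD: Ā=129.8635, payoff=2.4605, prob=0.015608
DUUDUD: Ā=121.7369, payoff=10.5872, prob=0.015608
UUUDUD: Ā=199.4724, payoff=17.3477, prob=0.015030
DDDUUD: Ā=73.6565, payoff=7.1001, prob=0.016209
UDDUUD: Ā=120.6901, payoff=11.6339, prob=0.015608
DUDUUD: Ā=112.5635, payoff=19.7606, prob=0.015608
UUDUUD: Ā=184.4414, payoff=32.3788, prob=0.015030
DDUUUD: Ā=105.8183, payoff=26.5057, prob=0.015608
UDUUUD: Ā=173.3891, payoff=43.4311, prob=0.015030
DUUUUD: Ā=165.2624, payoff=51.5577, prob=0.015030
UUUUUD: Ā=270.7914, payoff=84.4801, prob=0.014474
DDDDDU: Ā=53.5882, payoff=0.0000, prob=0.016832
UDDDDU: Ā=87.8072, payoff=0.0000, prob=0.016209
DUDDDU: Ā=79.6805, payoff=1.0761, prob=0.016209
UUDDDU: Ā=130.5609, payoff=1.7632, prob=0.015608
DDUDDU: Ā=72.9354, payoff=7.8212, prob=0.016209
UDUDDU: Ā=119.5086, payoff=12.8155, prob=0.015608
DUUDDU: Ā=111.3819, payoff=20.9421, prob=0.015608
UUUDDU: Ā=182.5054, payoff=34.3148, prob=0.015030
DDDUDU: Ā=67.3369, payoff=13.4197, prob=0.016209
UDDUDU: Ā=110.3352, payoff=21.9888, prob=0.015608
DUDUDU: Ā=102.2086, payoff=30.1155, prob=0.015608
UUDUDU: Ā=167.4743, payoff=49.3459, prob=0.015030
DDUUDU: Ā=95.4634, payoff=36.8606, prob=0.015608
UDUUDU: Ā=156.4220, payoff=60.3982, prob=0.015030
DUUUDU: Ā=148.2953, payoff=68.5248, prob=0.015030
UUUUDU: Ā=242.9899, payoff=112.2816, prob=0.014474
DDDDUU: Ā=62.6902, payoff=18.0664, prob=0.016209
UDDDUU: Ā=102.7213, payoff=29.6027, prob=0.015608
DUDDUU: Ā=94.5947, payoff=37.7294, prob=0.015608
UUDDUU: Ā=154.9985, payoff=61.8217, prob=0.015030
DDUDUU: Ā=87.8495, payoff=44.4745, prob=0.015608
UDUDUU: Ā=143.9462, payoff=72.8739, prob=0.015030
DUUDUU: Ā=135.8195, payoff=81.0006, prob=0.015030
UUUDUU: Ā=222.5477, payoff=132.7239, prob=0.014474
DDDUUU: Ā=82.2511, payoff=50.0730, prob=0.015608
UDDUUU: Ā=134.7728, payoff=82.0473, prob=0.015030
DUDUUU: Ā=126.6462, payoff=90.1740, prob=0.015030
UUDUUU: Ā=207.5166, payoff=147.7550, prob=0.014474
DDUUUU: Ā=119.9010, payoff=96.9191, prob=0.015030
UDUUUU: Ā=196.4643, payoff=158.8073, prob=0.014474
DUUUUU: Ā=188.3377, payoff=166.9339, prob=0.014474
UUUUUU: Ā=308.6015, payoff=273.5303, prob=0.013937
Price = Σ prob·payoff / R^6 = 34.462869 / 1.677100 = 20.5491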